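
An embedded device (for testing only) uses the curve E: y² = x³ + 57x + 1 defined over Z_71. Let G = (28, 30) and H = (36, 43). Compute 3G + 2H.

(68, 4)

First 3G:
Repeated addition: build up to 3G.
2G: tangent at (28, 30): λ = (3·28² + 57)/(2·30) ≡ 66/60. 60⁻¹ ≡ 58 (mod 71), so λ ≡ 66·58 ≡ 65.
  x = λ² - 28 - 28 = 4225 - 56 ≡ 51; y = λ·(28 - 51) - 30 ≡ 37. → (51, 37)
3G: (51, 37) + (28, 30). λ = (30 - 37)/(28 - 51) ≡ 64/48 mod 71. 48⁻¹ ≡ 37 (mod 71) since 48·37 = 1776 ≡ 1, so λ ≡ 25.
  x = λ² - 51 - 28 = 625 - 79 ≡ 49; y = λ·(51 - 49) - 37 ≡ 13. → (49, 13)
3G = (49, 13).
Next 2H:
Repeated addition: build up to 2H.
2H: tangent at (36, 43): λ = (3·36² + 57)/(2·43) ≡ 40/15. 15⁻¹ ≡ 19 (mod 71), so λ ≡ 40·19 ≡ 50.
  x = λ² - 36 - 36 = 2500 - 72 ≡ 14; y = λ·(36 - 14) - 43 ≡ 63. → (14, 63)
2H = (14, 63).
Finally 3G + 2H:
(49, 13) + (14, 63). λ = (63 - 13)/(14 - 49) ≡ 50/36 mod 71. 36⁻¹ ≡ 2 (mod 71), so λ ≡ 29.
  x = λ² - 49 - 14 = 841 - 63 ≡ 68; y = λ·(49 - 68) - 13 ≡ 4. → (68, 4)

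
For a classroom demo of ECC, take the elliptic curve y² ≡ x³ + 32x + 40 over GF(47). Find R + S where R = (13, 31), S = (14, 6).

(13, 31) + (14, 6). λ = (6 - 31)/(14 - 13) ≡ 22/1 mod 47. 1⁻¹ ≡ 1 (mod 47), so λ ≡ 22.
  x = λ² - 13 - 14 = 484 - 27 ≡ 34; y = λ·(13 - 34) - 31 ≡ 24. → (34, 24)

(34, 24)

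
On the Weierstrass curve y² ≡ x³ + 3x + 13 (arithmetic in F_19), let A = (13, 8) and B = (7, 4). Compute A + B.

(10, 13)

(13, 8) + (7, 4). λ = (4 - 8)/(7 - 13) ≡ 15/13 mod 19. 13⁻¹ ≡ 3 (mod 19), so λ ≡ 7.
  x = λ² - 13 - 7 = 49 - 20 ≡ 10; y = λ·(13 - 10) - 8 ≡ 13. → (10, 13)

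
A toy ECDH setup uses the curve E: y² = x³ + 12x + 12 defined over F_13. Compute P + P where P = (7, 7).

tangent at (7, 7): λ = (3·7² + 12)/(2·7) ≡ 3/1. 1⁻¹ ≡ 1 (mod 13) since 1·1 = 1 ≡ 1, so λ ≡ 3·1 ≡ 3.
  x = λ² - 7 - 7 = 9 - 14 ≡ 8; y = λ·(7 - 8) - 7 ≡ 3. → (8, 3)

(8, 3)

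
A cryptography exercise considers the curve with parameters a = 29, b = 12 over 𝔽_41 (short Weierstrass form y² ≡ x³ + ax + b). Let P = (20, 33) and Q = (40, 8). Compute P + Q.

(20, 33) + (40, 8). λ = (8 - 33)/(40 - 20) ≡ 16/20 mod 41. 20⁻¹ ≡ 39 (mod 41), so λ ≡ 9.
  x = λ² - 20 - 40 = 81 - 60 ≡ 21; y = λ·(20 - 21) - 33 ≡ 40. → (21, 40)

(21, 40)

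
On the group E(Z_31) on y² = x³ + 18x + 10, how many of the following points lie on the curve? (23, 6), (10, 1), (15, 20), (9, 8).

3

(23, 6): 6² ≡ 5, rhs ≡ 5 → on.
(10, 1): 1² ≡ 1, rhs ≡ 12 → off.
(15, 20): 20² ≡ 28, rhs ≡ 28 → on.
(9, 8): 8² ≡ 2, rhs ≡ 2 → on.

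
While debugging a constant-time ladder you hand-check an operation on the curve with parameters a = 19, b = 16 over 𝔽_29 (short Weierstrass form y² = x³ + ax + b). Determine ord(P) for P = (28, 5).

8

2P: tangent at (28, 5): λ = (3·28² + 19)/(2·5) ≡ 22/10. 10⁻¹ ≡ 3 (mod 29) since 10·3 = 30 ≡ 1, so λ ≡ 22·3 ≡ 8.
  x = λ² - 28 - 28 = 64 - 56 ≡ 8; y = λ·(28 - 8) - 5 ≡ 10. → (8, 10)
3P: (8, 10) + (28, 5). λ = (5 - 10)/(28 - 8) ≡ 24/20 mod 29. 20⁻¹ ≡ 16 (mod 29), so λ ≡ 7.
  x = λ² - 8 - 28 = 49 - 36 ≡ 13; y = λ·(8 - 13) - 10 ≡ 13. → (13, 13)
4P: (13, 13) + (28, 5). λ = (5 - 13)/(28 - 13) ≡ 21/15 mod 29. 15⁻¹ ≡ 2 (mod 29) since 15·2 = 30 ≡ 1, so λ ≡ 13.
  x = λ² - 13 - 28 = 169 - 41 ≡ 12; y = λ·(13 - 12) - 13 ≡ 0. → (12, 0)
5P: (12, 0) + (28, 5). λ = (5 - 0)/(28 - 12) ≡ 5/16 mod 29. 16⁻¹ ≡ 20 (mod 29), so λ ≡ 13.
  x = λ² - 12 - 28 = 169 - 40 ≡ 13; y = λ·(12 - 13) - 0 ≡ 16. → (13, 16)
6P: (13, 16) + (28, 5). λ = (5 - 16)/(28 - 13) ≡ 18/15 mod 29. 15⁻¹ ≡ 2 (mod 29) since 15·2 = 30 ≡ 1, so λ ≡ 7.
  x = λ² - 13 - 28 = 49 - 41 ≡ 8; y = λ·(13 - 8) - 16 ≡ 19. → (8, 19)
7P: (8, 19) + (28, 5). λ = (5 - 19)/(28 - 8) ≡ 15/20 mod 29. 20⁻¹ ≡ 16 (mod 29) since 20·16 = 320 ≡ 1, so λ ≡ 8.
  x = λ² - 8 - 28 = 64 - 36 ≡ 28; y = λ·(8 - 28) - 19 ≡ 24. → (28, 24)
8P: (28, 24) + (28, 5): same x and y₁ ≡ -y₂, so the sum is 𝒪.
8P = 𝒪, so the order is 8.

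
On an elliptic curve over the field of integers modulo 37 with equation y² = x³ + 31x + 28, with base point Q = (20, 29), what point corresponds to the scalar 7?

Repeated addition: build up to 7Q.
2Q: tangent at (20, 29): λ = (3·20² + 31)/(2·29) ≡ 10/21. 21⁻¹ ≡ 30 (mod 37), so λ ≡ 10·30 ≡ 4.
  x = λ² - 20 - 20 = 16 - 40 ≡ 13; y = λ·(20 - 13) - 29 ≡ 36. → (13, 36)
3Q: (13, 36) + (20, 29). λ = (29 - 36)/(20 - 13) ≡ 30/7 mod 37. 7⁻¹ ≡ 16 (mod 37), so λ ≡ 36.
  x = λ² - 13 - 20 = 1296 - 33 ≡ 5; y = λ·(13 - 5) - 36 ≡ 30. → (5, 30)
4Q: (5, 30) + (20, 29). λ = (29 - 30)/(20 - 5) ≡ 36/15 mod 37. 15⁻¹ ≡ 5 (mod 37), so λ ≡ 32.
  x = λ² - 5 - 20 = 1024 - 25 ≡ 0; y = λ·(5 - 0) - 30 ≡ 19. → (0, 19)
5Q: (0, 19) + (20, 29). λ = (29 - 19)/(20 - 0) ≡ 10/20 mod 37. 20⁻¹ ≡ 13 (mod 37) since 20·13 = 260 ≡ 1, so λ ≡ 19.
  x = λ² - 0 - 20 = 361 - 20 ≡ 8; y = λ·(0 - 8) - 19 ≡ 14. → (8, 14)
6Q: (8, 14) + (20, 29). λ = (29 - 14)/(20 - 8) ≡ 15/12 mod 37. 12⁻¹ ≡ 34 (mod 37), so λ ≡ 29.
  x = λ² - 8 - 20 = 841 - 28 ≡ 36; y = λ·(8 - 36) - 14 ≡ 25. → (36, 25)
7Q: (36, 25) + (20, 29). λ = (29 - 25)/(20 - 36) ≡ 4/21 mod 37. 21⁻¹ ≡ 30 (mod 37), so λ ≡ 9.
  x = λ² - 36 - 20 = 81 - 56 ≡ 25; y = λ·(36 - 25) - 25 ≡ 0. → (25, 0)

(25, 0)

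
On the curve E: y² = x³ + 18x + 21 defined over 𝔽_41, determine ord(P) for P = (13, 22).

3

2P: tangent at (13, 22): λ = (3·13² + 18)/(2·22) ≡ 33/3. 3⁻¹ ≡ 14 (mod 41), so λ ≡ 33·14 ≡ 11.
  x = λ² - 13 - 13 = 121 - 26 ≡ 13; y = λ·(13 - 13) - 22 ≡ 19. → (13, 19)
3P: (13, 19) + (13, 22): same x and y₁ ≡ -y₂, so the sum is ∞.
3P = ∞, so the order is 3.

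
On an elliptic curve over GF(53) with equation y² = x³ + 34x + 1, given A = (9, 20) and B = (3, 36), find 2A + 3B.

(15, 21)

First 2A:
Repeated addition: build up to 2A.
2A: tangent at (9, 20): λ = (3·9² + 34)/(2·20) ≡ 12/40. 40⁻¹ ≡ 4 (mod 53), so λ ≡ 12·4 ≡ 48.
  x = λ² - 9 - 9 = 2304 - 18 ≡ 7; y = λ·(9 - 7) - 20 ≡ 23. → (7, 23)
2A = (7, 23).
Next 3B:
Repeated addition: build up to 3B.
2B: tangent at (3, 36): λ = (3·3² + 34)/(2·36) ≡ 8/19. 19⁻¹ ≡ 14 (mod 53), so λ ≡ 8·14 ≡ 6.
  x = λ² - 3 - 3 = 36 - 6 ≡ 30; y = λ·(3 - 30) - 36 ≡ 14. → (30, 14)
3B: (30, 14) + (3, 36). λ = (36 - 14)/(3 - 30) ≡ 22/26 mod 53. 26⁻¹ ≡ 51 (mod 53), so λ ≡ 9.
  x = λ² - 30 - 3 = 81 - 33 ≡ 48; y = λ·(30 - 48) - 14 ≡ 36. → (48, 36)
3B = (48, 36).
Finally 2A + 3B:
(7, 23) + (48, 36). λ = (36 - 23)/(48 - 7) ≡ 13/41 mod 53. 41⁻¹ ≡ 22 (mod 53), so λ ≡ 21.
  x = λ² - 7 - 48 = 441 - 55 ≡ 15; y = λ·(7 - 15) - 23 ≡ 21. → (15, 21)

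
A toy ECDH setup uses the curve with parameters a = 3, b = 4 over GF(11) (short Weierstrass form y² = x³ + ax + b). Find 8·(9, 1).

(4, 5)

Write Q = (9, 1).
Double-and-add on 8 = (1000)₂. Start with Q = (9, 1) for the leading 1-bit.
double: tangent at (9, 1): λ = (3·9² + 3)/(2·1) ≡ 4/2. 2⁻¹ ≡ 6 (mod 11) since 2·6 = 12 ≡ 1, so λ ≡ 4·6 ≡ 2.
  x = λ² - 9 - 9 = 4 - 18 ≡ 8; y = λ·(9 - 8) - 1 ≡ 1. → (8, 1)
double: tangent at (8, 1): λ = (3·8² + 3)/(2·1) ≡ 8/2. 2⁻¹ ≡ 6 (mod 11), so λ ≡ 8·6 ≡ 4.
  x = λ² - 8 - 8 = 16 - 16 ≡ 0; y = λ·(8 - 0) - 1 ≡ 9. → (0, 9)
double: tangent at (0, 9): λ = (3·0² + 3)/(2·9) ≡ 3/7. 7⁻¹ ≡ 8 (mod 11) since 7·8 = 56 ≡ 1, so λ ≡ 3·8 ≡ 2.
  x = λ² - 0 - 0 = 4 - 0 ≡ 4; y = λ·(0 - 4) - 9 ≡ 5. → (4, 5)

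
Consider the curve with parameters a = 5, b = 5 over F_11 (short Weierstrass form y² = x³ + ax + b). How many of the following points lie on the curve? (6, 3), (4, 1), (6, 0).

2

(6, 3): 3² ≡ 9, rhs ≡ 9 → on.
(4, 1): 1² ≡ 1, rhs ≡ 1 → on.
(6, 0): 0² ≡ 0, rhs ≡ 9 → off.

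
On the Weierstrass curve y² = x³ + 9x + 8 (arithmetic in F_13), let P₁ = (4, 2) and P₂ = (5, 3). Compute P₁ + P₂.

(5, 10)

(4, 2) + (5, 3). λ = (3 - 2)/(5 - 4) ≡ 1/1 mod 13. 1⁻¹ ≡ 1 (mod 13), so λ ≡ 1.
  x = λ² - 4 - 5 = 1 - 9 ≡ 5; y = λ·(4 - 5) - 2 ≡ 10. → (5, 10)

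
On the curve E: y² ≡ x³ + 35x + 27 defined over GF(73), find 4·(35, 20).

(27, 54)

Write Q = (35, 20).
Double-and-add on 4 = (100)₂. Start with Q = (35, 20) for the leading 1-bit.
double: tangent at (35, 20): λ = (3·35² + 35)/(2·20) ≡ 60/40. 40⁻¹ ≡ 42 (mod 73), so λ ≡ 60·42 ≡ 38.
  x = λ² - 35 - 35 = 1444 - 70 ≡ 60; y = λ·(35 - 60) - 20 ≡ 52. → (60, 52)
double: tangent at (60, 52): λ = (3·60² + 35)/(2·52) ≡ 31/31. 31⁻¹ ≡ 33 (mod 73), so λ ≡ 31·33 ≡ 1.
  x = λ² - 60 - 60 = 1 - 120 ≡ 27; y = λ·(60 - 27) - 52 ≡ 54. → (27, 54)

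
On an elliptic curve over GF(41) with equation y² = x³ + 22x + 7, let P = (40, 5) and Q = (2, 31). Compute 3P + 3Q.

(17, 13)

First 3P:
Repeated addition: build up to 3P.
2P: tangent at (40, 5): λ = (3·40² + 22)/(2·5) ≡ 25/10. 10⁻¹ ≡ 37 (mod 41), so λ ≡ 25·37 ≡ 23.
  x = λ² - 40 - 40 = 529 - 80 ≡ 39; y = λ·(40 - 39) - 5 ≡ 18. → (39, 18)
3P: (39, 18) + (40, 5). λ = (5 - 18)/(40 - 39) ≡ 28/1 mod 41. 1⁻¹ ≡ 1 (mod 41) since 1·1 = 1 ≡ 1, so λ ≡ 28.
  x = λ² - 39 - 40 = 784 - 79 ≡ 8; y = λ·(39 - 8) - 18 ≡ 30. → (8, 30)
3P = (8, 30).
Next 3Q:
Repeated addition: build up to 3Q.
2Q: tangent at (2, 31): λ = (3·2² + 22)/(2·31) ≡ 34/21. 21⁻¹ ≡ 2 (mod 41), so λ ≡ 34·2 ≡ 27.
  x = λ² - 2 - 2 = 729 - 4 ≡ 28; y = λ·(2 - 28) - 31 ≡ 5. → (28, 5)
3Q: (28, 5) + (2, 31). λ = (31 - 5)/(2 - 28) ≡ 26/15 mod 41. 15⁻¹ ≡ 11 (mod 41) since 15·11 = 165 ≡ 1, so λ ≡ 40.
  x = λ² - 28 - 2 = 1600 - 30 ≡ 12; y = λ·(28 - 12) - 5 ≡ 20. → (12, 20)
3Q = (12, 20).
Finally 3P + 3Q:
(8, 30) + (12, 20). λ = (20 - 30)/(12 - 8) ≡ 31/4 mod 41. 4⁻¹ ≡ 31 (mod 41), so λ ≡ 18.
  x = λ² - 8 - 12 = 324 - 20 ≡ 17; y = λ·(8 - 17) - 30 ≡ 13. → (17, 13)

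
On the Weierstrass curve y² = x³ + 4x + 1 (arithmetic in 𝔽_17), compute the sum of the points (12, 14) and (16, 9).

(12, 14) + (16, 9). λ = (9 - 14)/(16 - 12) ≡ 12/4 mod 17. 4⁻¹ ≡ 13 (mod 17), so λ ≡ 3.
  x = λ² - 12 - 16 = 9 - 28 ≡ 15; y = λ·(12 - 15) - 14 ≡ 11. → (15, 11)

(15, 11)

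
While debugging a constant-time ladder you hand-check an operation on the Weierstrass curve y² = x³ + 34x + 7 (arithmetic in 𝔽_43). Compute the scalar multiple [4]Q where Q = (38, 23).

Repeated addition: build up to 4Q.
2Q: tangent at (38, 23): λ = (3·38² + 34)/(2·23) ≡ 23/3. 3⁻¹ ≡ 29 (mod 43), so λ ≡ 23·29 ≡ 22.
  x = λ² - 38 - 38 = 484 - 76 ≡ 21; y = λ·(38 - 21) - 23 ≡ 7. → (21, 7)
3Q: (21, 7) + (38, 23). λ = (23 - 7)/(38 - 21) ≡ 16/17 mod 43. 17⁻¹ ≡ 38 (mod 43) since 17·38 = 646 ≡ 1, so λ ≡ 6.
  x = λ² - 21 - 38 = 36 - 59 ≡ 20; y = λ·(21 - 20) - 7 ≡ 42. → (20, 42)
4Q: (20, 42) + (38, 23). λ = (23 - 42)/(38 - 20) ≡ 24/18 mod 43. 18⁻¹ ≡ 12 (mod 43), so λ ≡ 30.
  x = λ² - 20 - 38 = 900 - 58 ≡ 25; y = λ·(20 - 25) - 42 ≡ 23. → (25, 23)

(25, 23)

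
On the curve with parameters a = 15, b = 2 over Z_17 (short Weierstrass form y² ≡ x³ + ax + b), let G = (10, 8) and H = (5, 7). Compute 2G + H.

First 2G:
Repeated addition: build up to 2G.
2G: tangent at (10, 8): λ = (3·10² + 15)/(2·8) ≡ 9/16. 16⁻¹ ≡ 16 (mod 17) since 16·16 = 256 ≡ 1, so λ ≡ 9·16 ≡ 8.
  x = λ² - 10 - 10 = 64 - 20 ≡ 10; y = λ·(10 - 10) - 8 ≡ 9. → (10, 9)
2G = (10, 9).
Finally 2G + H:
(10, 9) + (5, 7). λ = (7 - 9)/(5 - 10) ≡ 15/12 mod 17. 12⁻¹ ≡ 10 (mod 17) since 12·10 = 120 ≡ 1, so λ ≡ 14.
  x = λ² - 10 - 5 = 196 - 15 ≡ 11; y = λ·(10 - 11) - 9 ≡ 11. → (11, 11)

(11, 11)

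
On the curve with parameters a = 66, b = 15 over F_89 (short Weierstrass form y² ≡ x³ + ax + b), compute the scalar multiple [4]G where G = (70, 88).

(78, 70)

Double-and-add on 4 = (100)₂. Start with G = (70, 88) for the leading 1-bit.
double: tangent at (70, 88): λ = (3·70² + 66)/(2·88) ≡ 81/87. 87⁻¹ ≡ 44 (mod 89), so λ ≡ 81·44 ≡ 4.
  x = λ² - 70 - 70 = 16 - 140 ≡ 54; y = λ·(70 - 54) - 88 ≡ 65. → (54, 65)
double: tangent at (54, 65): λ = (3·54² + 66)/(2·65) ≡ 3/41. 41⁻¹ ≡ 76 (mod 89) since 41·76 = 3116 ≡ 1, so λ ≡ 3·76 ≡ 50.
  x = λ² - 54 - 54 = 2500 - 108 ≡ 78; y = λ·(54 - 78) - 65 ≡ 70. → (78, 70)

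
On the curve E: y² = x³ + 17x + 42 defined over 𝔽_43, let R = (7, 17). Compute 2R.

tangent at (7, 17): λ = (3·7² + 17)/(2·17) ≡ 35/34. 34⁻¹ ≡ 19 (mod 43), so λ ≡ 35·19 ≡ 20.
  x = λ² - 7 - 7 = 400 - 14 ≡ 42; y = λ·(7 - 42) - 17 ≡ 14. → (42, 14)

(42, 14)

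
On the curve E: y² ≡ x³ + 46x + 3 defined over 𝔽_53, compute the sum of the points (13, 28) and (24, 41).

(52, 3)

(13, 28) + (24, 41). λ = (41 - 28)/(24 - 13) ≡ 13/11 mod 53. 11⁻¹ ≡ 29 (mod 53), so λ ≡ 6.
  x = λ² - 13 - 24 = 36 - 37 ≡ 52; y = λ·(13 - 52) - 28 ≡ 3. → (52, 3)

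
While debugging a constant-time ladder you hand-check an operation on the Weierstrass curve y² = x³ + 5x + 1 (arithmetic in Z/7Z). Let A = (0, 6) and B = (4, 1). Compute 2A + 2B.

(5, 5)

First 2A:
Repeated addition: build up to 2A.
2A: tangent at (0, 6): λ = (3·0² + 5)/(2·6) ≡ 5/5. 5⁻¹ ≡ 3 (mod 7), so λ ≡ 5·3 ≡ 1.
  x = λ² - 0 - 0 = 1 - 0 ≡ 1; y = λ·(0 - 1) - 6 ≡ 0. → (1, 0)
2A = (1, 0).
Next 2B:
Repeated addition: build up to 2B.
2B: tangent at (4, 1): λ = (3·4² + 5)/(2·1) ≡ 4/2. 2⁻¹ ≡ 4 (mod 7), so λ ≡ 4·4 ≡ 2.
  x = λ² - 4 - 4 = 4 - 8 ≡ 3; y = λ·(4 - 3) - 1 ≡ 1. → (3, 1)
2B = (3, 1).
Finally 2A + 2B:
(1, 0) + (3, 1). λ = (1 - 0)/(3 - 1) ≡ 1/2 mod 7. 2⁻¹ ≡ 4 (mod 7) since 2·4 = 8 ≡ 1, so λ ≡ 4.
  x = λ² - 1 - 3 = 16 - 4 ≡ 5; y = λ·(1 - 5) - 0 ≡ 5. → (5, 5)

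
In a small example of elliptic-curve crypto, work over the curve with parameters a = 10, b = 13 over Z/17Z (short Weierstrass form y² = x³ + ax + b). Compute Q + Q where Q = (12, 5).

(10, 12)

tangent at (12, 5): λ = (3·12² + 10)/(2·5) ≡ 0/10. 10⁻¹ ≡ 12 (mod 17), so λ ≡ 0·12 ≡ 0.
  x = λ² - 12 - 12 = 0 - 24 ≡ 10; y = λ·(12 - 10) - 5 ≡ 12. → (10, 12)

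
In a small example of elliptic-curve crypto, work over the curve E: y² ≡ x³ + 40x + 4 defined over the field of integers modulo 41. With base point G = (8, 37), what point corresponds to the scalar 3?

(29, 25)

Repeated addition: build up to 3G.
2G: tangent at (8, 37): λ = (3·8² + 40)/(2·37) ≡ 27/33. 33⁻¹ ≡ 5 (mod 41) since 33·5 = 165 ≡ 1, so λ ≡ 27·5 ≡ 12.
  x = λ² - 8 - 8 = 144 - 16 ≡ 5; y = λ·(8 - 5) - 37 ≡ 40. → (5, 40)
3G: (5, 40) + (8, 37). λ = (37 - 40)/(8 - 5) ≡ 38/3 mod 41. 3⁻¹ ≡ 14 (mod 41), so λ ≡ 40.
  x = λ² - 5 - 8 = 1600 - 13 ≡ 29; y = λ·(5 - 29) - 40 ≡ 25. → (29, 25)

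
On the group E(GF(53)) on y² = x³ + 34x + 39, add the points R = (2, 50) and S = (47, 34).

(2, 50) + (47, 34). λ = (34 - 50)/(47 - 2) ≡ 37/45 mod 53. 45⁻¹ ≡ 33 (mod 53) since 45·33 = 1485 ≡ 1, so λ ≡ 2.
  x = λ² - 2 - 47 = 4 - 49 ≡ 8; y = λ·(2 - 8) - 50 ≡ 44. → (8, 44)

(8, 44)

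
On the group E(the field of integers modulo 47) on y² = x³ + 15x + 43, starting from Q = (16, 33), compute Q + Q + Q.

(14, 41)

Repeated addition: build up to 3Q.
2Q: tangent at (16, 33): λ = (3·16² + 15)/(2·33) ≡ 31/19. 19⁻¹ ≡ 5 (mod 47) since 19·5 = 95 ≡ 1, so λ ≡ 31·5 ≡ 14.
  x = λ² - 16 - 16 = 196 - 32 ≡ 23; y = λ·(16 - 23) - 33 ≡ 10. → (23, 10)
3Q: (23, 10) + (16, 33). λ = (33 - 10)/(16 - 23) ≡ 23/40 mod 47. 40⁻¹ ≡ 20 (mod 47), so λ ≡ 37.
  x = λ² - 23 - 16 = 1369 - 39 ≡ 14; y = λ·(23 - 14) - 10 ≡ 41. → (14, 41)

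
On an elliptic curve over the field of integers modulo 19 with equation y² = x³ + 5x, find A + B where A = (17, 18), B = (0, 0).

(17, 18) + (0, 0). λ = (0 - 18)/(0 - 17) ≡ 1/2 mod 19. 2⁻¹ ≡ 10 (mod 19), so λ ≡ 10.
  x = λ² - 17 - 0 = 100 - 17 ≡ 7; y = λ·(17 - 7) - 18 ≡ 6. → (7, 6)

(7, 6)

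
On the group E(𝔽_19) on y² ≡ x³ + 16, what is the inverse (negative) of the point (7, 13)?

-(7, 13) = (7, -13 mod 19) = (7, 6).

(7, 6)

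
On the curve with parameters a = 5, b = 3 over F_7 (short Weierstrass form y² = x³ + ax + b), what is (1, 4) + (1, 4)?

tangent at (1, 4): λ = (3·1² + 5)/(2·4) ≡ 1/1. 1⁻¹ ≡ 1 (mod 7) since 1·1 = 1 ≡ 1, so λ ≡ 1·1 ≡ 1.
  x = λ² - 1 - 1 = 1 - 2 ≡ 6; y = λ·(1 - 6) - 4 ≡ 5. → (6, 5)

(6, 5)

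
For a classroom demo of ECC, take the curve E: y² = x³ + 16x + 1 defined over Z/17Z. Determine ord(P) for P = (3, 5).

7

2P: tangent at (3, 5): λ = (3·3² + 16)/(2·5) ≡ 9/10. 10⁻¹ ≡ 12 (mod 17), so λ ≡ 9·12 ≡ 6.
  x = λ² - 3 - 3 = 36 - 6 ≡ 13; y = λ·(3 - 13) - 5 ≡ 3. → (13, 3)
3P: (13, 3) + (3, 5). λ = (5 - 3)/(3 - 13) ≡ 2/7 mod 17. 7⁻¹ ≡ 5 (mod 17), so λ ≡ 10.
  x = λ² - 13 - 3 = 100 - 16 ≡ 16; y = λ·(13 - 16) - 3 ≡ 1. → (16, 1)
4P: (16, 1) + (3, 5). λ = (5 - 1)/(3 - 16) ≡ 4/4 mod 17. 4⁻¹ ≡ 13 (mod 17), so λ ≡ 1.
  x = λ² - 16 - 3 = 1 - 19 ≡ 16; y = λ·(16 - 16) - 1 ≡ 16. → (16, 16)
5P: (16, 16) + (3, 5). λ = (5 - 16)/(3 - 16) ≡ 6/4 mod 17. 4⁻¹ ≡ 13 (mod 17) since 4·13 = 52 ≡ 1, so λ ≡ 10.
  x = λ² - 16 - 3 = 100 - 19 ≡ 13; y = λ·(16 - 13) - 16 ≡ 14. → (13, 14)
6P: (13, 14) + (3, 5). λ = (5 - 14)/(3 - 13) ≡ 8/7 mod 17. 7⁻¹ ≡ 5 (mod 17), so λ ≡ 6.
  x = λ² - 13 - 3 = 36 - 16 ≡ 3; y = λ·(13 - 3) - 14 ≡ 12. → (3, 12)
7P: (3, 12) + (3, 5): same x and y₁ ≡ -y₂, so the sum is ∞.
7P = ∞, so the order is 7.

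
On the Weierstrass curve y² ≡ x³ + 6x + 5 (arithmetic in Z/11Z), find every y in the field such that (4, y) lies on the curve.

x³ + 6x + 5 = 93 ≡ 5 (mod 11).
Square roots of 5 mod 11: 4 and 7 (since 4² = 16 ≡ 5).

4, 7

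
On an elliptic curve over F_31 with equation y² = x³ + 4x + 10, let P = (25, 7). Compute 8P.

(25, 24)

Double-and-add on 8 = (1000)₂. Start with P = (25, 7) for the leading 1-bit.
double: tangent at (25, 7): λ = (3·25² + 4)/(2·7) ≡ 19/14. 14⁻¹ ≡ 20 (mod 31), so λ ≡ 19·20 ≡ 8.
  x = λ² - 25 - 25 = 64 - 50 ≡ 14; y = λ·(25 - 14) - 7 ≡ 19. → (14, 19)
double: tangent at (14, 19): λ = (3·14² + 4)/(2·19) ≡ 3/7. 7⁻¹ ≡ 9 (mod 31), so λ ≡ 3·9 ≡ 27.
  x = λ² - 14 - 14 = 729 - 28 ≡ 19; y = λ·(14 - 19) - 19 ≡ 1. → (19, 1)
double: tangent at (19, 1): λ = (3·19² + 4)/(2·1) ≡ 2/2. 2⁻¹ ≡ 16 (mod 31), so λ ≡ 2·16 ≡ 1.
  x = λ² - 19 - 19 = 1 - 38 ≡ 25; y = λ·(19 - 25) - 1 ≡ 24. → (25, 24)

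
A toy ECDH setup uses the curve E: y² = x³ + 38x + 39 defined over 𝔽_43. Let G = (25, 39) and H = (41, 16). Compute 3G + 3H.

First 3G:
Repeated addition: build up to 3G.
2G: tangent at (25, 39): λ = (3·25² + 38)/(2·39) ≡ 21/35. 35⁻¹ ≡ 16 (mod 43), so λ ≡ 21·16 ≡ 35.
  x = λ² - 25 - 25 = 1225 - 50 ≡ 14; y = λ·(25 - 14) - 39 ≡ 2. → (14, 2)
3G: (14, 2) + (25, 39). λ = (39 - 2)/(25 - 14) ≡ 37/11 mod 43. 11⁻¹ ≡ 4 (mod 43) since 11·4 = 44 ≡ 1, so λ ≡ 19.
  x = λ² - 14 - 25 = 361 - 39 ≡ 21; y = λ·(14 - 21) - 2 ≡ 37. → (21, 37)
3G = (21, 37).
Next 3H:
Repeated addition: build up to 3H.
2H: tangent at (41, 16): λ = (3·41² + 38)/(2·16) ≡ 7/32. 32⁻¹ ≡ 39 (mod 43), so λ ≡ 7·39 ≡ 15.
  x = λ² - 41 - 41 = 225 - 82 ≡ 14; y = λ·(41 - 14) - 16 ≡ 2. → (14, 2)
3H: (14, 2) + (41, 16). λ = (16 - 2)/(41 - 14) ≡ 14/27 mod 43. 27⁻¹ ≡ 8 (mod 43) since 27·8 = 216 ≡ 1, so λ ≡ 26.
  x = λ² - 14 - 41 = 676 - 55 ≡ 19; y = λ·(14 - 19) - 2 ≡ 40. → (19, 40)
3H = (19, 40).
Finally 3G + 3H:
(21, 37) + (19, 40). λ = (40 - 37)/(19 - 21) ≡ 3/41 mod 43. 41⁻¹ ≡ 21 (mod 43) since 41·21 = 861 ≡ 1, so λ ≡ 20.
  x = λ² - 21 - 19 = 400 - 40 ≡ 16; y = λ·(21 - 16) - 37 ≡ 20. → (16, 20)

(16, 20)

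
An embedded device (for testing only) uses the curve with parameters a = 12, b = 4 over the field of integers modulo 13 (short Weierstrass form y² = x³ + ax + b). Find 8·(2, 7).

Write P = (2, 7).
Double-and-add on 8 = (1000)₂. Start with P = (2, 7) for the leading 1-bit.
double: tangent at (2, 7): λ = (3·2² + 12)/(2·7) ≡ 11/1. 1⁻¹ ≡ 1 (mod 13), so λ ≡ 11·1 ≡ 11.
  x = λ² - 2 - 2 = 121 - 4 ≡ 0; y = λ·(2 - 0) - 7 ≡ 2. → (0, 2)
double: tangent at (0, 2): λ = (3·0² + 12)/(2·2) ≡ 12/4. 4⁻¹ ≡ 10 (mod 13) since 4·10 = 40 ≡ 1, so λ ≡ 12·10 ≡ 3.
  x = λ² - 0 - 0 = 9 - 0 ≡ 9; y = λ·(0 - 9) - 2 ≡ 10. → (9, 10)
double: tangent at (9, 10): λ = (3·9² + 12)/(2·10) ≡ 8/7. 7⁻¹ ≡ 2 (mod 13), so λ ≡ 8·2 ≡ 3.
  x = λ² - 9 - 9 = 9 - 18 ≡ 4; y = λ·(9 - 4) - 10 ≡ 5. → (4, 5)

(4, 5)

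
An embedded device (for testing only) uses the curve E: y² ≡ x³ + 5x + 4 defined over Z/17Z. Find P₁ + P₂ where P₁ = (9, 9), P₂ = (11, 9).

(14, 8)

(9, 9) + (11, 9). λ = (9 - 9)/(11 - 9) ≡ 0/2 mod 17. 2⁻¹ ≡ 9 (mod 17), so λ ≡ 0.
  x = λ² - 9 - 11 = 0 - 20 ≡ 14; y = λ·(9 - 14) - 9 ≡ 8. → (14, 8)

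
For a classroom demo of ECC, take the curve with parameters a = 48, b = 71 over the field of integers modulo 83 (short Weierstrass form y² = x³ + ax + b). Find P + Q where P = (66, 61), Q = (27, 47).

(28, 25)

(66, 61) + (27, 47). λ = (47 - 61)/(27 - 66) ≡ 69/44 mod 83. 44⁻¹ ≡ 17 (mod 83) since 44·17 = 748 ≡ 1, so λ ≡ 11.
  x = λ² - 66 - 27 = 121 - 93 ≡ 28; y = λ·(66 - 28) - 61 ≡ 25. → (28, 25)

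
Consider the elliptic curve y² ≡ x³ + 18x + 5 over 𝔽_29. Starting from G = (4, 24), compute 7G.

Repeated addition: build up to 7G.
2G: tangent at (4, 24): λ = (3·4² + 18)/(2·24) ≡ 8/19. 19⁻¹ ≡ 26 (mod 29) since 19·26 = 494 ≡ 1, so λ ≡ 8·26 ≡ 5.
  x = λ² - 4 - 4 = 25 - 8 ≡ 17; y = λ·(4 - 17) - 24 ≡ 27. → (17, 27)
3G: (17, 27) + (4, 24). λ = (24 - 27)/(4 - 17) ≡ 26/16 mod 29. 16⁻¹ ≡ 20 (mod 29) since 16·20 = 320 ≡ 1, so λ ≡ 27.
  x = λ² - 17 - 4 = 729 - 21 ≡ 12; y = λ·(17 - 12) - 27 ≡ 21. → (12, 21)
4G: (12, 21) + (4, 24). λ = (24 - 21)/(4 - 12) ≡ 3/21 mod 29. 21⁻¹ ≡ 18 (mod 29), so λ ≡ 25.
  x = λ² - 12 - 4 = 625 - 16 ≡ 0; y = λ·(12 - 0) - 21 ≡ 18. → (0, 18)
5G: (0, 18) + (4, 24). λ = (24 - 18)/(4 - 0) ≡ 6/4 mod 29. 4⁻¹ ≡ 22 (mod 29) since 4·22 = 88 ≡ 1, so λ ≡ 16.
  x = λ² - 0 - 4 = 256 - 4 ≡ 20; y = λ·(0 - 20) - 18 ≡ 10. → (20, 10)
6G: (20, 10) + (4, 24). λ = (24 - 10)/(4 - 20) ≡ 14/13 mod 29. 13⁻¹ ≡ 9 (mod 29) since 13·9 = 117 ≡ 1, so λ ≡ 10.
  x = λ² - 20 - 4 = 100 - 24 ≡ 18; y = λ·(20 - 18) - 10 ≡ 10. → (18, 10)
7G: (18, 10) + (4, 24). λ = (24 - 10)/(4 - 18) ≡ 14/15 mod 29. 15⁻¹ ≡ 2 (mod 29), so λ ≡ 28.
  x = λ² - 18 - 4 = 784 - 22 ≡ 8; y = λ·(18 - 8) - 10 ≡ 9. → (8, 9)

(8, 9)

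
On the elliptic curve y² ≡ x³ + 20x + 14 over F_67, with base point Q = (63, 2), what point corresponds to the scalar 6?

(32, 18)

Double-and-add on 6 = (110)₂. Start with Q = (63, 2) for the leading 1-bit.
double: tangent at (63, 2): λ = (3·63² + 20)/(2·2) ≡ 1/4. 4⁻¹ ≡ 17 (mod 67), so λ ≡ 1·17 ≡ 17.
  x = λ² - 63 - 63 = 289 - 126 ≡ 29; y = λ·(63 - 29) - 2 ≡ 40. → (29, 40)
add Q: (29, 40) + (63, 2). λ = (2 - 40)/(63 - 29) ≡ 29/34 mod 67. 34⁻¹ ≡ 2 (mod 67), so λ ≡ 58.
  x = λ² - 29 - 63 = 3364 - 92 ≡ 56; y = λ·(29 - 56) - 40 ≡ 2. → (56, 2)
double: tangent at (56, 2): λ = (3·56² + 20)/(2·2) ≡ 48/4. 4⁻¹ ≡ 17 (mod 67), so λ ≡ 48·17 ≡ 12.
  x = λ² - 56 - 56 = 144 - 112 ≡ 32; y = λ·(56 - 32) - 2 ≡ 18. → (32, 18)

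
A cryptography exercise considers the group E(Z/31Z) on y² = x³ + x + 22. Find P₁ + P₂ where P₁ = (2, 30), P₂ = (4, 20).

(19, 24)

(2, 30) + (4, 20). λ = (20 - 30)/(4 - 2) ≡ 21/2 mod 31. 2⁻¹ ≡ 16 (mod 31), so λ ≡ 26.
  x = λ² - 2 - 4 = 676 - 6 ≡ 19; y = λ·(2 - 19) - 30 ≡ 24. → (19, 24)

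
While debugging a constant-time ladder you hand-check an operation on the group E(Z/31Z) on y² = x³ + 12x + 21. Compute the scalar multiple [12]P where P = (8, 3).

Repeated addition: build up to 12P.
2P: tangent at (8, 3): λ = (3·8² + 12)/(2·3) ≡ 18/6. 6⁻¹ ≡ 26 (mod 31), so λ ≡ 18·26 ≡ 3.
  x = λ² - 8 - 8 = 9 - 16 ≡ 24; y = λ·(8 - 24) - 3 ≡ 11. → (24, 11)
3P: (24, 11) + (8, 3). λ = (3 - 11)/(8 - 24) ≡ 23/15 mod 31. 15⁻¹ ≡ 29 (mod 31), so λ ≡ 16.
  x = λ² - 24 - 8 = 256 - 32 ≡ 7; y = λ·(24 - 7) - 11 ≡ 13. → (7, 13)
4P: (7, 13) + (8, 3). λ = (3 - 13)/(8 - 7) ≡ 21/1 mod 31. 1⁻¹ ≡ 1 (mod 31) since 1·1 = 1 ≡ 1, so λ ≡ 21.
  x = λ² - 7 - 8 = 441 - 15 ≡ 23; y = λ·(7 - 23) - 13 ≡ 23. → (23, 23)
5P: (23, 23) + (8, 3). λ = (3 - 23)/(8 - 23) ≡ 11/16 mod 31. 16⁻¹ ≡ 2 (mod 31) since 16·2 = 32 ≡ 1, so λ ≡ 22.
  x = λ² - 23 - 8 = 484 - 31 ≡ 19; y = λ·(23 - 19) - 23 ≡ 3. → (19, 3)
6P: (19, 3) + (8, 3). λ = (3 - 3)/(8 - 19) ≡ 0/20 mod 31. 20⁻¹ ≡ 14 (mod 31), so λ ≡ 0.
  x = λ² - 19 - 8 = 0 - 27 ≡ 4; y = λ·(19 - 4) - 3 ≡ 28. → (4, 28)
7P: (4, 28) + (8, 3). λ = (3 - 28)/(8 - 4) ≡ 6/4 mod 31. 4⁻¹ ≡ 8 (mod 31) since 4·8 = 32 ≡ 1, so λ ≡ 17.
  x = λ² - 4 - 8 = 289 - 12 ≡ 29; y = λ·(4 - 29) - 28 ≡ 12. → (29, 12)
8P: (29, 12) + (8, 3). λ = (3 - 12)/(8 - 29) ≡ 22/10 mod 31. 10⁻¹ ≡ 28 (mod 31), so λ ≡ 27.
  x = λ² - 29 - 8 = 729 - 37 ≡ 10; y = λ·(29 - 10) - 12 ≡ 5. → (10, 5)
9P: (10, 5) + (8, 3). λ = (3 - 5)/(8 - 10) ≡ 29/29 mod 31. 29⁻¹ ≡ 15 (mod 31) since 29·15 = 435 ≡ 1, so λ ≡ 1.
  x = λ² - 10 - 8 = 1 - 18 ≡ 14; y = λ·(10 - 14) - 5 ≡ 22. → (14, 22)
10P: (14, 22) + (8, 3). λ = (3 - 22)/(8 - 14) ≡ 12/25 mod 31. 25⁻¹ ≡ 5 (mod 31), so λ ≡ 29.
  x = λ² - 14 - 8 = 841 - 22 ≡ 13; y = λ·(14 - 13) - 22 ≡ 7. → (13, 7)
11P: (13, 7) + (8, 3). λ = (3 - 7)/(8 - 13) ≡ 27/26 mod 31. 26⁻¹ ≡ 6 (mod 31) since 26·6 = 156 ≡ 1, so λ ≡ 7.
  x = λ² - 13 - 8 = 49 - 21 ≡ 28; y = λ·(13 - 28) - 7 ≡ 12. → (28, 12)
12P: (28, 12) + (8, 3). λ = (3 - 12)/(8 - 28) ≡ 22/11 mod 31. 11⁻¹ ≡ 17 (mod 31) since 11·17 = 187 ≡ 1, so λ ≡ 2.
  x = λ² - 28 - 8 = 4 - 36 ≡ 30; y = λ·(28 - 30) - 12 ≡ 15. → (30, 15)

(30, 15)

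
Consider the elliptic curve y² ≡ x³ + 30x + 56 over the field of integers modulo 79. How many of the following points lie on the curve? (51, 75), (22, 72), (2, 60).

(51, 75): 75² ≡ 16, rhs ≡ 16 → on.
(22, 72): 72² ≡ 49, rhs ≡ 67 → off.
(2, 60): 60² ≡ 45, rhs ≡ 45 → on.

2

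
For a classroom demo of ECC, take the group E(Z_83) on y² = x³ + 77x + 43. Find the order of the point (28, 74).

2P: tangent at (28, 74): λ = (3·28² + 77)/(2·74) ≡ 22/65. 65⁻¹ ≡ 23 (mod 83) since 65·23 = 1495 ≡ 1, so λ ≡ 22·23 ≡ 8.
  x = λ² - 28 - 28 = 64 - 56 ≡ 8; y = λ·(28 - 8) - 74 ≡ 3. → (8, 3)
3P: (8, 3) + (28, 74). λ = (74 - 3)/(28 - 8) ≡ 71/20 mod 83. 20⁻¹ ≡ 54 (mod 83) since 20·54 = 1080 ≡ 1, so λ ≡ 16.
  x = λ² - 8 - 28 = 256 - 36 ≡ 54; y = λ·(8 - 54) - 3 ≡ 8. → (54, 8)
4P: (54, 8) + (28, 74). λ = (74 - 8)/(28 - 54) ≡ 66/57 mod 83. 57⁻¹ ≡ 67 (mod 83), so λ ≡ 23.
  x = λ² - 54 - 28 = 529 - 82 ≡ 32; y = λ·(54 - 32) - 8 ≡ 0. → (32, 0)
5P: (32, 0) + (28, 74). λ = (74 - 0)/(28 - 32) ≡ 74/79 mod 83. 79⁻¹ ≡ 62 (mod 83), so λ ≡ 23.
  x = λ² - 32 - 28 = 529 - 60 ≡ 54; y = λ·(32 - 54) - 0 ≡ 75. → (54, 75)
6P: (54, 75) + (28, 74). λ = (74 - 75)/(28 - 54) ≡ 82/57 mod 83. 57⁻¹ ≡ 67 (mod 83) since 57·67 = 3819 ≡ 1, so λ ≡ 16.
  x = λ² - 54 - 28 = 256 - 82 ≡ 8; y = λ·(54 - 8) - 75 ≡ 80. → (8, 80)
7P: (8, 80) + (28, 74). λ = (74 - 80)/(28 - 8) ≡ 77/20 mod 83. 20⁻¹ ≡ 54 (mod 83), so λ ≡ 8.
  x = λ² - 8 - 28 = 64 - 36 ≡ 28; y = λ·(8 - 28) - 80 ≡ 9. → (28, 9)
8P: (28, 9) + (28, 74): same x and y₁ ≡ -y₂, so the sum is O.
8P = O, so the order is 8.

8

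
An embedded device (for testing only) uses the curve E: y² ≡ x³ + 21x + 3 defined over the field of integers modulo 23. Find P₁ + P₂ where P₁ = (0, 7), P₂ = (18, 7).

(0, 7) + (18, 7). λ = (7 - 7)/(18 - 0) ≡ 0/18 mod 23. 18⁻¹ ≡ 9 (mod 23), so λ ≡ 0.
  x = λ² - 0 - 18 = 0 - 18 ≡ 5; y = λ·(0 - 5) - 7 ≡ 16. → (5, 16)

(5, 16)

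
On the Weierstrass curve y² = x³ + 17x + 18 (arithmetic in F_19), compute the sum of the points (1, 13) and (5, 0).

(1, 13) + (5, 0). λ = (0 - 13)/(5 - 1) ≡ 6/4 mod 19. 4⁻¹ ≡ 5 (mod 19) since 4·5 = 20 ≡ 1, so λ ≡ 11.
  x = λ² - 1 - 5 = 121 - 6 ≡ 1; y = λ·(1 - 1) - 13 ≡ 6. → (1, 6)

(1, 6)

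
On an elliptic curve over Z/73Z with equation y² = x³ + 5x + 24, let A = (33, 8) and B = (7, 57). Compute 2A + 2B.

First 2A:
Repeated addition: build up to 2A.
2A: tangent at (33, 8): λ = (3·33² + 5)/(2·8) ≡ 60/16. 16⁻¹ ≡ 32 (mod 73), so λ ≡ 60·32 ≡ 22.
  x = λ² - 33 - 33 = 484 - 66 ≡ 53; y = λ·(33 - 53) - 8 ≡ 63. → (53, 63)
2A = (53, 63).
Next 2B:
Repeated addition: build up to 2B.
2B: tangent at (7, 57): λ = (3·7² + 5)/(2·57) ≡ 6/41. 41⁻¹ ≡ 57 (mod 73) since 41·57 = 2337 ≡ 1, so λ ≡ 6·57 ≡ 50.
  x = λ² - 7 - 7 = 2500 - 14 ≡ 4; y = λ·(7 - 4) - 57 ≡ 20. → (4, 20)
2B = (4, 20).
Finally 2A + 2B:
(53, 63) + (4, 20). λ = (20 - 63)/(4 - 53) ≡ 30/24 mod 73. 24⁻¹ ≡ 70 (mod 73), so λ ≡ 56.
  x = λ² - 53 - 4 = 3136 - 57 ≡ 13; y = λ·(53 - 13) - 63 ≡ 60. → (13, 60)

(13, 60)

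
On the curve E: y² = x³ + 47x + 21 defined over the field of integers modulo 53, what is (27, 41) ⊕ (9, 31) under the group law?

(16, 24)

(27, 41) + (9, 31). λ = (31 - 41)/(9 - 27) ≡ 43/35 mod 53. 35⁻¹ ≡ 50 (mod 53) since 35·50 = 1750 ≡ 1, so λ ≡ 30.
  x = λ² - 27 - 9 = 900 - 36 ≡ 16; y = λ·(27 - 16) - 41 ≡ 24. → (16, 24)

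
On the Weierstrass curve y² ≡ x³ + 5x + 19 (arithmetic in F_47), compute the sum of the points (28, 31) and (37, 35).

(28, 31) + (37, 35). λ = (35 - 31)/(37 - 28) ≡ 4/9 mod 47. 9⁻¹ ≡ 21 (mod 47) since 9·21 = 189 ≡ 1, so λ ≡ 37.
  x = λ² - 28 - 37 = 1369 - 65 ≡ 35; y = λ·(28 - 35) - 31 ≡ 39. → (35, 39)

(35, 39)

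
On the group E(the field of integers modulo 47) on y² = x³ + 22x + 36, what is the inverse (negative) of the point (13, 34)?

-(13, 34) = (13, -34 mod 47) = (13, 13).

(13, 13)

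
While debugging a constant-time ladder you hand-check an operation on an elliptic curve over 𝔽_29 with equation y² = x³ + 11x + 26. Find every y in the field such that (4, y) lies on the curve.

none

x³ + 11x + 26 = 134 ≡ 18 (mod 29).
18 is a non-residue mod 29; no y exists.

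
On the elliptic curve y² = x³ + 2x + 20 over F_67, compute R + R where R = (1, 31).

(66, 34)

tangent at (1, 31): λ = (3·1² + 2)/(2·31) ≡ 5/62. 62⁻¹ ≡ 40 (mod 67) since 62·40 = 2480 ≡ 1, so λ ≡ 5·40 ≡ 66.
  x = λ² - 1 - 1 = 4356 - 2 ≡ 66; y = λ·(1 - 66) - 31 ≡ 34. → (66, 34)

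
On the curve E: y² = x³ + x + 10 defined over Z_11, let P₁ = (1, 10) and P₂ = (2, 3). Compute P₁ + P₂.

(1, 10) + (2, 3). λ = (3 - 10)/(2 - 1) ≡ 4/1 mod 11. 1⁻¹ ≡ 1 (mod 11), so λ ≡ 4.
  x = λ² - 1 - 2 = 16 - 3 ≡ 2; y = λ·(1 - 2) - 10 ≡ 8. → (2, 8)

(2, 8)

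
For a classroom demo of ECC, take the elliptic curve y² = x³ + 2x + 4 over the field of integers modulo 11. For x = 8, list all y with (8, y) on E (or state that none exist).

2, 9

x³ + 2x + 4 = 532 ≡ 4 (mod 11).
Square roots of 4 mod 11: 2 and 9 (since 2² = 4 ≡ 4).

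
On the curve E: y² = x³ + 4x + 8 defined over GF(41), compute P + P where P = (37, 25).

tangent at (37, 25): λ = (3·37² + 4)/(2·25) ≡ 11/9. 9⁻¹ ≡ 32 (mod 41) since 9·32 = 288 ≡ 1, so λ ≡ 11·32 ≡ 24.
  x = λ² - 37 - 37 = 576 - 74 ≡ 10; y = λ·(37 - 10) - 25 ≡ 8. → (10, 8)

(10, 8)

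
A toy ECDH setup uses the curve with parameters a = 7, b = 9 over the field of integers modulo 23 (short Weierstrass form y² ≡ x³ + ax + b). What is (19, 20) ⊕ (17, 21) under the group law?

(19, 20) + (17, 21). λ = (21 - 20)/(17 - 19) ≡ 1/21 mod 23. 21⁻¹ ≡ 11 (mod 23), so λ ≡ 11.
  x = λ² - 19 - 17 = 121 - 36 ≡ 16; y = λ·(19 - 16) - 20 ≡ 13. → (16, 13)

(16, 13)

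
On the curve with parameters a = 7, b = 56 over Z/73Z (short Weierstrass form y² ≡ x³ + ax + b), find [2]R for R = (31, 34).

(47, 16)

tangent at (31, 34): λ = (3·31² + 7)/(2·34) ≡ 43/68. 68⁻¹ ≡ 29 (mod 73), so λ ≡ 43·29 ≡ 6.
  x = λ² - 31 - 31 = 36 - 62 ≡ 47; y = λ·(31 - 47) - 34 ≡ 16. → (47, 16)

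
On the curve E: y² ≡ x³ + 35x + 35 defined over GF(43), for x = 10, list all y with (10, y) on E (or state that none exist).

x³ + 35x + 35 = 1385 ≡ 9 (mod 43).
Square roots of 9 mod 43: 3 and 40 (since 3² = 9 ≡ 9).

3, 40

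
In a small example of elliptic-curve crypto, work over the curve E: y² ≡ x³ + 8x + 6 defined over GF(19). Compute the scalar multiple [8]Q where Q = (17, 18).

(12, 14)

Repeated addition: build up to 8Q.
2Q: tangent at (17, 18): λ = (3·17² + 8)/(2·18) ≡ 1/17. 17⁻¹ ≡ 9 (mod 19) since 17·9 = 153 ≡ 1, so λ ≡ 1·9 ≡ 9.
  x = λ² - 17 - 17 = 81 - 34 ≡ 9; y = λ·(17 - 9) - 18 ≡ 16. → (9, 16)
3Q: (9, 16) + (17, 18). λ = (18 - 16)/(17 - 9) ≡ 2/8 mod 19. 8⁻¹ ≡ 12 (mod 19), so λ ≡ 5.
  x = λ² - 9 - 17 = 25 - 26 ≡ 18; y = λ·(9 - 18) - 16 ≡ 15. → (18, 15)
4Q: (18, 15) + (17, 18). λ = (18 - 15)/(17 - 18) ≡ 3/18 mod 19. 18⁻¹ ≡ 18 (mod 19) since 18·18 = 324 ≡ 1, so λ ≡ 16.
  x = λ² - 18 - 17 = 256 - 35 ≡ 12; y = λ·(18 - 12) - 15 ≡ 5. → (12, 5)
5Q: (12, 5) + (17, 18). λ = (18 - 5)/(17 - 12) ≡ 13/5 mod 19. 5⁻¹ ≡ 4 (mod 19), so λ ≡ 14.
  x = λ² - 12 - 17 = 196 - 29 ≡ 15; y = λ·(12 - 15) - 5 ≡ 10. → (15, 10)
6Q: (15, 10) + (17, 18). λ = (18 - 10)/(17 - 15) ≡ 8/2 mod 19. 2⁻¹ ≡ 10 (mod 19), so λ ≡ 4.
  x = λ² - 15 - 17 = 16 - 32 ≡ 3; y = λ·(15 - 3) - 10 ≡ 0. → (3, 0)
7Q: (3, 0) + (17, 18). λ = (18 - 0)/(17 - 3) ≡ 18/14 mod 19. 14⁻¹ ≡ 15 (mod 19) since 14·15 = 210 ≡ 1, so λ ≡ 4.
  x = λ² - 3 - 17 = 16 - 20 ≡ 15; y = λ·(3 - 15) - 0 ≡ 9. → (15, 9)
8Q: (15, 9) + (17, 18). λ = (18 - 9)/(17 - 15) ≡ 9/2 mod 19. 2⁻¹ ≡ 10 (mod 19), so λ ≡ 14.
  x = λ² - 15 - 17 = 196 - 32 ≡ 12; y = λ·(15 - 12) - 9 ≡ 14. → (12, 14)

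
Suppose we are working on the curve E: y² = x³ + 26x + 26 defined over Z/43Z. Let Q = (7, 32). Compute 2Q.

tangent at (7, 32): λ = (3·7² + 26)/(2·32) ≡ 1/21. 21⁻¹ ≡ 41 (mod 43), so λ ≡ 1·41 ≡ 41.
  x = λ² - 7 - 7 = 1681 - 14 ≡ 33; y = λ·(7 - 33) - 32 ≡ 20. → (33, 20)

(33, 20)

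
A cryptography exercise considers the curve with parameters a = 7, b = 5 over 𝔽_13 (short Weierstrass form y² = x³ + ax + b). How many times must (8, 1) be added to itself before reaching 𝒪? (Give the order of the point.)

2P: tangent at (8, 1): λ = (3·8² + 7)/(2·1) ≡ 4/2. 2⁻¹ ≡ 7 (mod 13), so λ ≡ 4·7 ≡ 2.
  x = λ² - 8 - 8 = 4 - 16 ≡ 1; y = λ·(8 - 1) - 1 ≡ 0. → (1, 0)
3P: (1, 0) + (8, 1). λ = (1 - 0)/(8 - 1) ≡ 1/7 mod 13. 7⁻¹ ≡ 2 (mod 13), so λ ≡ 2.
  x = λ² - 1 - 8 = 4 - 9 ≡ 8; y = λ·(1 - 8) - 0 ≡ 12. → (8, 12)
4P: (8, 12) + (8, 1): same x and y₁ ≡ -y₂, so the sum is 𝒪.
4P = 𝒪, so the order is 4.

4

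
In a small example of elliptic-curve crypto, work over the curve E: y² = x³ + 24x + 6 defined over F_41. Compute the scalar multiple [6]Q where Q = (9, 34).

Double-and-add on 6 = (110)₂. Start with Q = (9, 34) for the leading 1-bit.
double: tangent at (9, 34): λ = (3·9² + 24)/(2·34) ≡ 21/27. 27⁻¹ ≡ 38 (mod 41), so λ ≡ 21·38 ≡ 19.
  x = λ² - 9 - 9 = 361 - 18 ≡ 15; y = λ·(9 - 15) - 34 ≡ 16. → (15, 16)
add Q: (15, 16) + (9, 34). λ = (34 - 16)/(9 - 15) ≡ 18/35 mod 41. 35⁻¹ ≡ 34 (mod 41), so λ ≡ 38.
  x = λ² - 15 - 9 = 1444 - 24 ≡ 26; y = λ·(15 - 26) - 16 ≡ 17. → (26, 17)
double: tangent at (26, 17): λ = (3·26² + 24)/(2·17) ≡ 2/34. 34⁻¹ ≡ 35 (mod 41), so λ ≡ 2·35 ≡ 29.
  x = λ² - 26 - 26 = 841 - 52 ≡ 10; y = λ·(26 - 10) - 17 ≡ 37. → (10, 37)

(10, 37)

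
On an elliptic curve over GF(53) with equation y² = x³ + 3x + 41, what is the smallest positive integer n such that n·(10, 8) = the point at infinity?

2P: tangent at (10, 8): λ = (3·10² + 3)/(2·8) ≡ 38/16. 16⁻¹ ≡ 10 (mod 53), so λ ≡ 38·10 ≡ 9.
  x = λ² - 10 - 10 = 81 - 20 ≡ 8; y = λ·(10 - 8) - 8 ≡ 10. → (8, 10)
3P: (8, 10) + (10, 8). λ = (8 - 10)/(10 - 8) ≡ 51/2 mod 53. 2⁻¹ ≡ 27 (mod 53) since 2·27 = 54 ≡ 1, so λ ≡ 52.
  x = λ² - 8 - 10 = 2704 - 18 ≡ 36; y = λ·(8 - 36) - 10 ≡ 18. → (36, 18)
4P: (36, 18) + (10, 8). λ = (8 - 18)/(10 - 36) ≡ 43/27 mod 53. 27⁻¹ ≡ 2 (mod 53), so λ ≡ 33.
  x = λ² - 36 - 10 = 1089 - 46 ≡ 36; y = λ·(36 - 36) - 18 ≡ 35. → (36, 35)
5P: (36, 35) + (10, 8). λ = (8 - 35)/(10 - 36) ≡ 26/27 mod 53. 27⁻¹ ≡ 2 (mod 53) since 27·2 = 54 ≡ 1, so λ ≡ 52.
  x = λ² - 36 - 10 = 2704 - 46 ≡ 8; y = λ·(36 - 8) - 35 ≡ 43. → (8, 43)
6P: (8, 43) + (10, 8). λ = (8 - 43)/(10 - 8) ≡ 18/2 mod 53. 2⁻¹ ≡ 27 (mod 53) since 2·27 = 54 ≡ 1, so λ ≡ 9.
  x = λ² - 8 - 10 = 81 - 18 ≡ 10; y = λ·(8 - 10) - 43 ≡ 45. → (10, 45)
7P: (10, 45) + (10, 8): same x and y₁ ≡ -y₂, so the sum is the point at infinity.
7P = the point at infinity, so the order is 7.

7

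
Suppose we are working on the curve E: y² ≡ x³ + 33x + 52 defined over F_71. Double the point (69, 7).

tangent at (69, 7): λ = (3·69² + 33)/(2·7) ≡ 45/14. 14⁻¹ ≡ 66 (mod 71), so λ ≡ 45·66 ≡ 59.
  x = λ² - 69 - 69 = 3481 - 138 ≡ 6; y = λ·(69 - 6) - 7 ≡ 18. → (6, 18)

(6, 18)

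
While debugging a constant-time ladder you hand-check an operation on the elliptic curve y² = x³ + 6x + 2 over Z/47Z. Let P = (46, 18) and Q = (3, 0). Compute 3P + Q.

First 3P:
Repeated addition: build up to 3P.
2P: tangent at (46, 18): λ = (3·46² + 6)/(2·18) ≡ 9/36. 36⁻¹ ≡ 17 (mod 47) since 36·17 = 612 ≡ 1, so λ ≡ 9·17 ≡ 12.
  x = λ² - 46 - 46 = 144 - 92 ≡ 5; y = λ·(46 - 5) - 18 ≡ 4. → (5, 4)
3P: (5, 4) + (46, 18). λ = (18 - 4)/(46 - 5) ≡ 14/41 mod 47. 41⁻¹ ≡ 39 (mod 47), so λ ≡ 29.
  x = λ² - 5 - 46 = 841 - 51 ≡ 38; y = λ·(5 - 38) - 4 ≡ 26. → (38, 26)
3P = (38, 26).
Finally 3P + Q:
(38, 26) + (3, 0). λ = (0 - 26)/(3 - 38) ≡ 21/12 mod 47. 12⁻¹ ≡ 4 (mod 47), so λ ≡ 37.
  x = λ² - 38 - 3 = 1369 - 41 ≡ 12; y = λ·(38 - 12) - 26 ≡ 43. → (12, 43)

(12, 43)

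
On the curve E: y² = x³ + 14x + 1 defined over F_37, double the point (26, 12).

(12, 26)

tangent at (26, 12): λ = (3·26² + 14)/(2·12) ≡ 7/24. 24⁻¹ ≡ 17 (mod 37) since 24·17 = 408 ≡ 1, so λ ≡ 7·17 ≡ 8.
  x = λ² - 26 - 26 = 64 - 52 ≡ 12; y = λ·(26 - 12) - 12 ≡ 26. → (12, 26)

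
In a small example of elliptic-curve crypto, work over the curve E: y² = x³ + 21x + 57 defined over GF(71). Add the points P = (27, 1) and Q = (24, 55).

(60, 25)

(27, 1) + (24, 55). λ = (55 - 1)/(24 - 27) ≡ 54/68 mod 71. 68⁻¹ ≡ 47 (mod 71), so λ ≡ 53.
  x = λ² - 27 - 24 = 2809 - 51 ≡ 60; y = λ·(27 - 60) - 1 ≡ 25. → (60, 25)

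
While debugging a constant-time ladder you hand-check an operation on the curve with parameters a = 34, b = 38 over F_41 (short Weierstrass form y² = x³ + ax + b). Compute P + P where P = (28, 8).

(16, 39)

tangent at (28, 8): λ = (3·28² + 34)/(2·8) ≡ 8/16. 16⁻¹ ≡ 18 (mod 41) since 16·18 = 288 ≡ 1, so λ ≡ 8·18 ≡ 21.
  x = λ² - 28 - 28 = 441 - 56 ≡ 16; y = λ·(28 - 16) - 8 ≡ 39. → (16, 39)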